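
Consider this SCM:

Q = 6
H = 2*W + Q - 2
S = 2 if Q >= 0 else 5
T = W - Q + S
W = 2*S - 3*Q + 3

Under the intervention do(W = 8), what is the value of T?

The intervention breaks the incoming arrows to W: W = 2*S - 3*Q + 3 no longer applies, and W = 8.
S = 2 if Q >= 0 else 5  [with Q=6]  = 2
T = W - Q + S  [with W=8, Q=6, S=2]  = 4

4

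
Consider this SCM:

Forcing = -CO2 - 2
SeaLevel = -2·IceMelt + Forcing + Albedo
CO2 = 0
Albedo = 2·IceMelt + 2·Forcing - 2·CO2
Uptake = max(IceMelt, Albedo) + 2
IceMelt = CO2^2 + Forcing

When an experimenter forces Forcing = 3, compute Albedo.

12

Under do(Forcing=3), the mechanism Forcing = -CO2 - 2 is discarded; Forcing is fixed at 3.
IceMelt = CO2^2 + Forcing  [with CO2=0, Forcing=3]  = 3
Albedo = 2·IceMelt + 2·Forcing - 2·CO2  [with IceMelt=3, Forcing=3, CO2=0]  = 12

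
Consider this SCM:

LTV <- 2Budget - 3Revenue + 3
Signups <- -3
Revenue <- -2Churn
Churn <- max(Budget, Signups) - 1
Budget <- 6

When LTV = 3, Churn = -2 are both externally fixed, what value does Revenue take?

4

Under do(LTV = 3, Churn = -2), each intervened variable's structural equation is replaced by its fixed value.
Revenue = -2Churn  [with Churn=-2]  = 4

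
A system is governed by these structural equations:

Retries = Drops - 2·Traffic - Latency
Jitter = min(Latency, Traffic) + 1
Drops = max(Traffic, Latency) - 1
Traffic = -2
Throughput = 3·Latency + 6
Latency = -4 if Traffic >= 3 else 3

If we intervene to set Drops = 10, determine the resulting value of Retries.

The intervention breaks the incoming arrows to Drops: Drops = max(Traffic, Latency) - 1 no longer applies, and Drops = 10.
Latency = -4 if Traffic >= 3 else 3  [with Traffic=-2]  = 3
Retries = Drops - 2·Traffic - Latency  [with Drops=10, Traffic=-2, Latency=3]  = 11

11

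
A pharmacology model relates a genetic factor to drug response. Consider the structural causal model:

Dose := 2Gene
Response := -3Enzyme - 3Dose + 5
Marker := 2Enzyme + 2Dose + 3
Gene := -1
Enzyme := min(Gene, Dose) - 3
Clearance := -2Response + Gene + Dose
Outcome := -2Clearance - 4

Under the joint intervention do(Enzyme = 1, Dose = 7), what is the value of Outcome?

-92

The joint intervention fixes Enzyme = 1, Dose = 7, removing each variable's own equation.
Response = -3Enzyme - 3Dose + 5  [with Enzyme=1, Dose=7]  = -19
Clearance = -2Response + Gene + Dose  [with Response=-19, Gene=-1, Dose=7]  = 44
Outcome = -2Clearance - 4  [with Clearance=44]  = -92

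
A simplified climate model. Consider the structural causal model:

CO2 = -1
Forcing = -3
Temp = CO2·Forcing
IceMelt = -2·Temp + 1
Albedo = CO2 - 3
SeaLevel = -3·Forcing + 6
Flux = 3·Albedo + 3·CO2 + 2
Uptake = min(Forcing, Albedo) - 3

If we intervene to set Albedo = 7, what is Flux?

Under do(Albedo=7), the mechanism Albedo = CO2 - 3 is discarded; Albedo is fixed at 7.
Flux = 3·Albedo + 3·CO2 + 2  [with Albedo=7, CO2=-1]  = 20

20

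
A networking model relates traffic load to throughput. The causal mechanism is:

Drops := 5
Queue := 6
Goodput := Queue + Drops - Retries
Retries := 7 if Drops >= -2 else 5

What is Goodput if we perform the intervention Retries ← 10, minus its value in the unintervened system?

-3

The intervention breaks the incoming arrows to Retries: Retries := 7 if Drops >= -2 else 5 no longer applies, and Retries = 10.
Goodput = Queue + Drops - Retries  [with Queue=6, Drops=5, Retries=10]  = 1
Without intervention: Retries = 7 if Drops >= -2 else 5  [with Drops=5]  = 7; Goodput = Queue + Drops - Retries  [with Queue=6, Drops=5, Retries=7]  = 4.
Change = 1 − 4 = -3.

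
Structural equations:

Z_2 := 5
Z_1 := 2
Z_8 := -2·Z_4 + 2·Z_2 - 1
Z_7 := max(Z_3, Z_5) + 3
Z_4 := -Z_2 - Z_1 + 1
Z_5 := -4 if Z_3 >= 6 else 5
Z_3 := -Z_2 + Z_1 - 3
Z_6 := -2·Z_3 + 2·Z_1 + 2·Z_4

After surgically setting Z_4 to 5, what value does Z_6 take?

Under do(Z_4=5), the mechanism Z_4 := -Z_2 - Z_1 + 1 is discarded; Z_4 is fixed at 5.
Z_3 = -Z_2 + Z_1 - 3  [with Z_2=5, Z_1=2]  = -6
Z_6 = -2·Z_3 + 2·Z_1 + 2·Z_4  [with Z_3=-6, Z_1=2, Z_4=5]  = 26

26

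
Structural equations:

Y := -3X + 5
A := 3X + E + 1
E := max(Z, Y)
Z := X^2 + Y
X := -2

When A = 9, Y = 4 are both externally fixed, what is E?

Setting A = 9, Y = 4 by intervention discards those variables' equations.
Z = X^2 + Y  [with X=-2, Y=4]  = 8
E = max(Z, Y)  [with Z=8, Y=4]  = 8

8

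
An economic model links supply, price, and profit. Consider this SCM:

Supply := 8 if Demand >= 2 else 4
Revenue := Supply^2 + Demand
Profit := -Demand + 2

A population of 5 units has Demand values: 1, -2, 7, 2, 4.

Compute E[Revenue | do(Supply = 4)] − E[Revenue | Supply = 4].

Under do(Supply=4), Supply's equation is replaced by Supply=4 for every unit. Per-unit Revenue: 17, 14, 23, 18, 20. Mean = 18.4.
Observing Supply=4 restricts to units where Supply's equation naturally yields 4: Demand ∈ {1, -2}. In that subpopulation Revenue = 17, 14, mean 15.5.
Difference = 18.4 − 15.5 = 2.9.

2.9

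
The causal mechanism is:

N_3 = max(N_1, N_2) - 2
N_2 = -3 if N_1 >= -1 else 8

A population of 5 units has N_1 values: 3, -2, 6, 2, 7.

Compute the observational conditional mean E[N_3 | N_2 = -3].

2.5

Observing N_2=-3 restricts to units where N_2's equation naturally yields -3: N_1 ∈ {3, 6, 2, 7}. In that subpopulation N_3 = 1, 4, 0, 5, mean 2.5.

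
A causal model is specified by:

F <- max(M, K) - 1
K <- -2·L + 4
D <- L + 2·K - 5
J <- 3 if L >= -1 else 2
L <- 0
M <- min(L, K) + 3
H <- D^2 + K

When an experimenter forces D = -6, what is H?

The intervention breaks the incoming arrows to D: D <- L + 2·K - 5 no longer applies, and D = -6.
K = -2·L + 4  [with L=0]  = 4
H = D^2 + K  [with D=-6, K=4]  = 40

40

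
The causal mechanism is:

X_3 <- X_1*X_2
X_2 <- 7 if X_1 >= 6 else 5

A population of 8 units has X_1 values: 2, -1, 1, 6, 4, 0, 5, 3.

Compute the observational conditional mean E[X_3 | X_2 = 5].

10

Observing X_2=5 restricts to units where X_2's equation naturally yields 5: X_1 ∈ {2, -1, 1, 4, 0, 5, 3}. In that subpopulation X_3 = 10, -5, 5, 20, 0, 25, 15, mean 10.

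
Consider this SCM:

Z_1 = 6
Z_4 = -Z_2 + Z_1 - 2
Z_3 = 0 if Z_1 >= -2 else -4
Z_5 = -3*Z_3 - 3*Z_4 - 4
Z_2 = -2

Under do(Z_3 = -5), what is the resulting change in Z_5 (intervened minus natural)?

15

do(Z_3=-5) replaces the equation Z_3 = 0 if Z_1 >= -2 else -4 with the constant Z_3 = -5.
Z_4 = -Z_2 + Z_1 - 2  [with Z_2=-2, Z_1=6]  = 6
Z_5 = -3*Z_3 - 3*Z_4 - 4  [with Z_3=-5, Z_4=6]  = -7
Without intervention: Z_3 = 0 if Z_1 >= -2 else -4  [with Z_1=6]  = 0; Z_4 = -Z_2 + Z_1 - 2  [with Z_2=-2, Z_1=6]  = 6; Z_5 = -3*Z_3 - 3*Z_4 - 4  [with Z_3=0, Z_4=6]  = -22.
Change = -7 − (-22) = 15.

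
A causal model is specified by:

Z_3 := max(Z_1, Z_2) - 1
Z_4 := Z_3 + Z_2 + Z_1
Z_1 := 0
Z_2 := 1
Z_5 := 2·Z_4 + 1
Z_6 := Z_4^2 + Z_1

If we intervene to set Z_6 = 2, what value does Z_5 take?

3

do(Z_6=2) replaces the equation Z_6 := Z_4^2 + Z_1 with the constant Z_6 = 2.
Since Z_5 is not a descendant of the intervened variable, it is unaffected.
Z_3 = max(Z_1, Z_2) - 1  [with Z_1=0, Z_2=1]  = 0
Z_4 = Z_3 + Z_2 + Z_1  [with Z_3=0, Z_2=1, Z_1=0]  = 1
Z_5 = 2·Z_4 + 1  [with Z_4=1]  = 3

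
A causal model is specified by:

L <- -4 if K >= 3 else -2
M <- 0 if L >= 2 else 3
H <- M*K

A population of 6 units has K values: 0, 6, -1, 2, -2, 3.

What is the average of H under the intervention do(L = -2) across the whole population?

do(L=-2) breaks L's dependence on K. With L=-2 fixed, H across the units is 0, 18, -3, 6, -6, 9, mean 4.

4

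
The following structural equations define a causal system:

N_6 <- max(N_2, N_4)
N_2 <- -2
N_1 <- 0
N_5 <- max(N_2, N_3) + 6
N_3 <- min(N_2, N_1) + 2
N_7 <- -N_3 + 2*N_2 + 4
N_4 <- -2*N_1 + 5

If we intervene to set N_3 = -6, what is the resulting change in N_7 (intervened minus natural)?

6

The intervention breaks the incoming arrows to N_3: N_3 <- min(N_2, N_1) + 2 no longer applies, and N_3 = -6.
N_7 = -N_3 + 2*N_2 + 4  [with N_3=-6, N_2=-2]  = 6
Without intervention: N_3 = min(N_2, N_1) + 2  [with N_2=-2, N_1=0]  = 0; N_7 = -N_3 + 2*N_2 + 4  [with N_3=0, N_2=-2]  = 0.
Change = 6 − 0 = 6.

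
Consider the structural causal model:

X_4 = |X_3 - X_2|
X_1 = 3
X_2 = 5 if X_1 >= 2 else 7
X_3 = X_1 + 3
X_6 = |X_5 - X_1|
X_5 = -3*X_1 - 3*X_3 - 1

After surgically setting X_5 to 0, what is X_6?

The intervention breaks the incoming arrows to X_5: X_5 = -3*X_1 - 3*X_3 - 1 no longer applies, and X_5 = 0.
X_6 = |X_5 - X_1|  [with X_5=0, X_1=3]  = 3

3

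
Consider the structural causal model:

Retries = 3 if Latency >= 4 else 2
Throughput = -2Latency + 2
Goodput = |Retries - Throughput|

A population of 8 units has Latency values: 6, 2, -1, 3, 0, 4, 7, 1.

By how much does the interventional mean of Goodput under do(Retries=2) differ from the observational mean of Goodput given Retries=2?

Every unit gets Retries=2 under the intervention. Goodput values become 12, 4, 2, 6, 0, 8, 14, 2; E[Goodput|do(Retries=2)] = 6.
Conditioning on Retries=2 selects the 5 unit(s) with Latency ∈ {2, -1, 3, 0, 1}. Their Goodput values: 4, 2, 6, 0, 2. Mean = 2.8.
Difference = 6 − 2.8 = 3.2.

3.2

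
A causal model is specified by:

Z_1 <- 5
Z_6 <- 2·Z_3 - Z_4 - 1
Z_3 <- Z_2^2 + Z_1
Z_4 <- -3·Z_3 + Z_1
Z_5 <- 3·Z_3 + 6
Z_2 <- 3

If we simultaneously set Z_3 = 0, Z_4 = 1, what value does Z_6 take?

-2

Setting Z_3 = 0, Z_4 = 1 by intervention discards those variables' equations.
Z_6 = 2·Z_3 - Z_4 - 1  [with Z_3=0, Z_4=1]  = -2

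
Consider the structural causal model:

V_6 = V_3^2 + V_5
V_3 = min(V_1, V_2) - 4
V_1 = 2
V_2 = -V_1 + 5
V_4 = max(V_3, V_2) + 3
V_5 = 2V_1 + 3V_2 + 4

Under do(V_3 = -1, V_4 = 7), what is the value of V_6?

18

Setting V_3 = -1, V_4 = 7 by intervention discards those variables' equations.
V_2 = -V_1 + 5  [with V_1=2]  = 3
V_5 = 2V_1 + 3V_2 + 4  [with V_1=2, V_2=3]  = 17
V_6 = V_3^2 + V_5  [with V_3=-1, V_5=17]  = 18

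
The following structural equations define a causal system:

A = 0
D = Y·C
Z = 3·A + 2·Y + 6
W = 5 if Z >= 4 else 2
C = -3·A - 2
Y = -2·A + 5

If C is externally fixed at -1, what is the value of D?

-5

The intervention breaks the incoming arrows to C: C = -3·A - 2 no longer applies, and C = -1.
Y = -2·A + 5  [with A=0]  = 5
D = Y·C  [with Y=5, C=-1]  = -5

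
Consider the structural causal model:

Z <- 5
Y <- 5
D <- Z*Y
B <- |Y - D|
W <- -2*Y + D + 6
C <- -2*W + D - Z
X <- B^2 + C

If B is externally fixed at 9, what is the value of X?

The intervention breaks the incoming arrows to B: B <- |Y - D| no longer applies, and B = 9.
D = Z*Y  [with Z=5, Y=5]  = 25
W = -2*Y + D + 6  [with Y=5, D=25]  = 21
C = -2*W + D - Z  [with W=21, D=25, Z=5]  = -22
X = B^2 + C  [with B=9, C=-22]  = 59

59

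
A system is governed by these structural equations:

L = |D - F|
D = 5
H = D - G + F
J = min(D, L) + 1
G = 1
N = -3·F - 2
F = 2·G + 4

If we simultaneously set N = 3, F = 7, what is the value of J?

3

The joint intervention fixes N = 3, F = 7, removing each variable's own equation.
L = |D - F|  [with D=5, F=7]  = 2
J = min(D, L) + 1  [with D=5, L=2]  = 3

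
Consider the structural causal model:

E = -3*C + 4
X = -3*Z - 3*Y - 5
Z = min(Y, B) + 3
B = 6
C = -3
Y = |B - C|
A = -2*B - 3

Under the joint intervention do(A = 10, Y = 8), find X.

-56

Setting A = 10, Y = 8 by intervention discards those variables' equations.
Z = min(Y, B) + 3  [with Y=8, B=6]  = 9
X = -3*Z - 3*Y - 5  [with Z=9, Y=8]  = -56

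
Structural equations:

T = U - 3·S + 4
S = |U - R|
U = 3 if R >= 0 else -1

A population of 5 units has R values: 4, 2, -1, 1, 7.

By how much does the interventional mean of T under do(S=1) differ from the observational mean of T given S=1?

-0.8

The intervention sets S=1 in all 5 units regardless of R. Recomputing T per unit gives 4, 4, 0, 4, 4; average 3.2.
Observing S=1 restricts to units where S's equation naturally yields 1: R ∈ {4, 2}. In that subpopulation T = 4, 4, mean 4.
Difference = 3.2 − 4 = -0.8.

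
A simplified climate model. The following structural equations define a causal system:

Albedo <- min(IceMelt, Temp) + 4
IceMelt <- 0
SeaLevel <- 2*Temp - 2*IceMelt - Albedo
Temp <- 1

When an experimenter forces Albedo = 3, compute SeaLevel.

The intervention breaks the incoming arrows to Albedo: Albedo <- min(IceMelt, Temp) + 4 no longer applies, and Albedo = 3.
SeaLevel = 2*Temp - 2*IceMelt - Albedo  [with Temp=1, IceMelt=0, Albedo=3]  = -1

-1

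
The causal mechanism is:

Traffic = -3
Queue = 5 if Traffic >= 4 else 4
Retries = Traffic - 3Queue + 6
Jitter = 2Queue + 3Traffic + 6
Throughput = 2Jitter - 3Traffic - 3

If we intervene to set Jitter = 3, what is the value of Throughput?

12

Intervening sets Jitter = 3 and removes its equation (Jitter = 2Queue + 3Traffic + 6).
Throughput = 2Jitter - 3Traffic - 3  [with Jitter=3, Traffic=-3]  = 12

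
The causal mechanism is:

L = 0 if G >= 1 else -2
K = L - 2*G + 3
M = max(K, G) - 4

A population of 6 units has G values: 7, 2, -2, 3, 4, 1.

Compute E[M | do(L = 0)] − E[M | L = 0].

Under do(L=0), L's equation is replaced by L=0 for every unit. Per-unit M: 3, -2, 3, -1, 0, -3. Mean = 0.
E[M|L=0] averages over only the 5 units with L=0 (G = 7, 2, 3, 4, 1): M = 3, -2, -1, 0, -3, mean -0.6.
Difference = 0 − (-0.6) = 0.6.

0.6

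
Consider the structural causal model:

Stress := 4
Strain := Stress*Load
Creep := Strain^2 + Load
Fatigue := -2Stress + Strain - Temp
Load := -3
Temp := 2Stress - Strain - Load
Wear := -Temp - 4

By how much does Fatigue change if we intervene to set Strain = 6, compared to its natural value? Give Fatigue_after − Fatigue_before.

The intervention breaks the incoming arrows to Strain: Strain := Stress*Load no longer applies, and Strain = 6.
Temp = 2Stress - Strain - Load  [with Stress=4, Strain=6, Load=-3]  = 5
Fatigue = -2Stress + Strain - Temp  [with Stress=4, Strain=6, Temp=5]  = -7
Without intervention: Strain = Stress*Load  [with Stress=4, Load=-3]  = -12; Temp = 2Stress - Strain - Load  [with Stress=4, Strain=-12, Load=-3]  = 23; Fatigue = -2Stress + Strain - Temp  [with Stress=4, Strain=-12, Temp=23]  = -43.
Change = -7 − (-43) = 36.

36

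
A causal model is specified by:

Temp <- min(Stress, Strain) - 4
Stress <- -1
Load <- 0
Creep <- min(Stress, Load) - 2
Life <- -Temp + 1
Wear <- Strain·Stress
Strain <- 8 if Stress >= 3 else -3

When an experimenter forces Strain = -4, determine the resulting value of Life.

9

The intervention breaks the incoming arrows to Strain: Strain <- 8 if Stress >= 3 else -3 no longer applies, and Strain = -4.
Temp = min(Stress, Strain) - 4  [with Stress=-1, Strain=-4]  = -8
Life = -Temp + 1  [with Temp=-8]  = 9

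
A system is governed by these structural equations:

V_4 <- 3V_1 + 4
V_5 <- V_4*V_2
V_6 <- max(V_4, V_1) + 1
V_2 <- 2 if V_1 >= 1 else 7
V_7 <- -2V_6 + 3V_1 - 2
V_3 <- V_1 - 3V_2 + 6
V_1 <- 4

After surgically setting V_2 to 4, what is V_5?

64

do(V_2=4) replaces the equation V_2 <- 2 if V_1 >= 1 else 7 with the constant V_2 = 4.
V_4 = 3V_1 + 4  [with V_1=4]  = 16
V_5 = V_4*V_2  [with V_4=16, V_2=4]  = 64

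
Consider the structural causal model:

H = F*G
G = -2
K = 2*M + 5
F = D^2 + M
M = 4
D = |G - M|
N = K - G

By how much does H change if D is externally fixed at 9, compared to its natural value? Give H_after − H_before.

do(D=9) replaces the equation D = |G - M| with the constant D = 9.
F = D^2 + M  [with D=9, M=4]  = 85
H = F*G  [with F=85, G=-2]  = -170
Without intervention: D = |G - M|  [with G=-2, M=4]  = 6; F = D^2 + M  [with D=6, M=4]  = 40; H = F*G  [with F=40, G=-2]  = -80.
Change = -170 − (-80) = -90.

-90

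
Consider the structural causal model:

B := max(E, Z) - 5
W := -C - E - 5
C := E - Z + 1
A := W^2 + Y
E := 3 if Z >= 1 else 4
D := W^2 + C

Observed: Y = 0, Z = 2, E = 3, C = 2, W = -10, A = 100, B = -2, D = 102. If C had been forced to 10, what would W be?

-18

Intervening sets C = 10 and removes its equation (C := E - Z + 1).
E = 3 if Z >= 1 else 4  [with Z=2]  = 3
W = -C - E - 5  [with C=10, E=3]  = -18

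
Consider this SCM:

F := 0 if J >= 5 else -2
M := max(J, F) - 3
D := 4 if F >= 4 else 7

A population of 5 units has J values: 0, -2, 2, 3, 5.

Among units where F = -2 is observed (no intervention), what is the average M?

E[M|F=-2] averages over only the 4 units with F=-2 (J = 0, -2, 2, 3): M = -3, -5, -1, 0, mean -2.25.

-2.25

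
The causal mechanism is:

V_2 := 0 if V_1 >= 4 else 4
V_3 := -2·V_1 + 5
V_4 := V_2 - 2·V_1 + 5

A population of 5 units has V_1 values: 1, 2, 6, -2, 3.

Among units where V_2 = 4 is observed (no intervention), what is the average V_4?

7

Conditioning on V_2=4 selects the 4 unit(s) with V_1 ∈ {1, 2, -2, 3}. Their V_4 values: 7, 5, 13, 3. Mean = 7.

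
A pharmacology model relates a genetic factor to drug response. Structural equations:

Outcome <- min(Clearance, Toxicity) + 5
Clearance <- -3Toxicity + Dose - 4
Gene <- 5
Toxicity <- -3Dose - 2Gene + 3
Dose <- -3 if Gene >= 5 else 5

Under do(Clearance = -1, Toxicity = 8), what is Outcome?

4

The joint intervention fixes Clearance = -1, Toxicity = 8, removing each variable's own equation.
Outcome = min(Clearance, Toxicity) + 5  [with Clearance=-1, Toxicity=8]  = 4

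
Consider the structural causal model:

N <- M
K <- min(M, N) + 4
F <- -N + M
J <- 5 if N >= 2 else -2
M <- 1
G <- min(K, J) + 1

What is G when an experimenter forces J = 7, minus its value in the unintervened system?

7

Under do(J=7), the mechanism J <- 5 if N >= 2 else -2 is discarded; J is fixed at 7.
N = M  [with M=1]  = 1
K = min(M, N) + 4  [with M=1, N=1]  = 5
G = min(K, J) + 1  [with K=5, J=7]  = 6
Without intervention: N = M  [with M=1]  = 1; K = min(M, N) + 4  [with M=1, N=1]  = 5; J = 5 if N >= 2 else -2  [with N=1]  = -2; G = min(K, J) + 1  [with K=5, J=-2]  = -1.
Change = 6 − (-1) = 7.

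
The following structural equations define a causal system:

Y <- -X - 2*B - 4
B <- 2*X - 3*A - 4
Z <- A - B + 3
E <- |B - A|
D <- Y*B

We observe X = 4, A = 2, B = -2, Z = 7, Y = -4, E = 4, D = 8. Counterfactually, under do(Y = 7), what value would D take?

-14

Under do(Y=7), the mechanism Y <- -X - 2*B - 4 is discarded; Y is fixed at 7.
B = 2*X - 3*A - 4  [with X=4, A=2]  = -2
D = Y*B  [with Y=7, B=-2]  = -14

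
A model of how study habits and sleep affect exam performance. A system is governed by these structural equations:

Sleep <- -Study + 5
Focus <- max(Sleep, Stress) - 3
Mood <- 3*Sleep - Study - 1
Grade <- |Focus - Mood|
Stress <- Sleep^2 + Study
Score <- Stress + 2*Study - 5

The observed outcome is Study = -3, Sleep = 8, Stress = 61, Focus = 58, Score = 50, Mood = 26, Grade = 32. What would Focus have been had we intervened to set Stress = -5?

The intervention breaks the incoming arrows to Stress: Stress <- Sleep^2 + Study no longer applies, and Stress = -5.
Sleep = -Study + 5  [with Study=-3]  = 8
Focus = max(Sleep, Stress) - 3  [with Sleep=8, Stress=-5]  = 5

5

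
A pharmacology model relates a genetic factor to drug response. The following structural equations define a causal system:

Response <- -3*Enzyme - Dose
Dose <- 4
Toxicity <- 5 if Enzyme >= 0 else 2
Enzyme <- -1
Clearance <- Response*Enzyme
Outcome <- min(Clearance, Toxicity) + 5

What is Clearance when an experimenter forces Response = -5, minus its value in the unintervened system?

4

do(Response=-5) replaces the equation Response <- -3*Enzyme - Dose with the constant Response = -5.
Clearance = Response*Enzyme  [with Response=-5, Enzyme=-1]  = 5
Without intervention: Response = -3*Enzyme - Dose  [with Enzyme=-1, Dose=4]  = -1; Clearance = Response*Enzyme  [with Response=-1, Enzyme=-1]  = 1.
Change = 5 − 1 = 4.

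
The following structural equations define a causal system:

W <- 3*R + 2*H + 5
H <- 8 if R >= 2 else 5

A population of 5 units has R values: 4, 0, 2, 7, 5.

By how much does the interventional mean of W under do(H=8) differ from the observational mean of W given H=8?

The intervention sets H=8 in all 5 units regardless of R. Recomputing W per unit gives 33, 21, 27, 42, 36; average 31.8.
Conditioning on H=8 selects the 4 unit(s) with R ∈ {4, 2, 7, 5}. Their W values: 33, 27, 42, 36. Mean = 34.5.
Difference = 31.8 − 34.5 = -2.7.

-2.7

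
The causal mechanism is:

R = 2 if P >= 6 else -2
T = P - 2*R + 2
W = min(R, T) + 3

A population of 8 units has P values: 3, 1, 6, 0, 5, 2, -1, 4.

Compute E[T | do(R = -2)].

Every unit gets R=-2 under the intervention. T values become 9, 7, 12, 6, 11, 8, 5, 10; E[T|do(R=-2)] = 8.5.

8.5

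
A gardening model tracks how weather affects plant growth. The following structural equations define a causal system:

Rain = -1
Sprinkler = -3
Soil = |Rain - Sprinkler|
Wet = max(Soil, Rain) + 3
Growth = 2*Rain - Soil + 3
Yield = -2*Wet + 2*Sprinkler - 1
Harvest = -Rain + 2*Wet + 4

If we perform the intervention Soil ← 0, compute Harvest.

The intervention breaks the incoming arrows to Soil: Soil = |Rain - Sprinkler| no longer applies, and Soil = 0.
Wet = max(Soil, Rain) + 3  [with Soil=0, Rain=-1]  = 3
Harvest = -Rain + 2*Wet + 4  [with Rain=-1, Wet=3]  = 11

11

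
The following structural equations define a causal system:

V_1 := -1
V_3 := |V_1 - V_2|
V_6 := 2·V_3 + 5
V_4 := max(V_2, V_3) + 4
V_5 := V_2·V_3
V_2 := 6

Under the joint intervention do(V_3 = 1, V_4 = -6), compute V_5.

6

Setting V_3 = 1, V_4 = -6 by intervention discards those variables' equations.
V_5 = V_2·V_3  [with V_2=6, V_3=1]  = 6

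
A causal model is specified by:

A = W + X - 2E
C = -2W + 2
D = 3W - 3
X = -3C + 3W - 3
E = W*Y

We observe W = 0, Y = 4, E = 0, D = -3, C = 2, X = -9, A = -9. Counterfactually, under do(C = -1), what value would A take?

Under do(C=-1), the mechanism C = -2W + 2 is discarded; C is fixed at -1.
E = W*Y  [with W=0, Y=4]  = 0
X = -3C + 3W - 3  [with C=-1, W=0]  = 0
A = W + X - 2E  [with W=0, X=0, E=0]  = 0

0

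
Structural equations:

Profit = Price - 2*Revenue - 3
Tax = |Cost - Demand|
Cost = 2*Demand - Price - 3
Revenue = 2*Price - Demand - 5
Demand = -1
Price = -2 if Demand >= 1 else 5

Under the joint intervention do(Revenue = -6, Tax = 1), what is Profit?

The joint intervention fixes Revenue = -6, Tax = 1, removing each variable's own equation.
Price = -2 if Demand >= 1 else 5  [with Demand=-1]  = 5
Profit = Price - 2*Revenue - 3  [with Price=5, Revenue=-6]  = 14

14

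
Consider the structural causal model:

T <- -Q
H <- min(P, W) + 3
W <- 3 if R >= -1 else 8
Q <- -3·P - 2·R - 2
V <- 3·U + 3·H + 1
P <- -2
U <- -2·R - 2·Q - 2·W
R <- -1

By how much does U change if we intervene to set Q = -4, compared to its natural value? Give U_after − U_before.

20

The intervention breaks the incoming arrows to Q: Q <- -3·P - 2·R - 2 no longer applies, and Q = -4.
W = 3 if R >= -1 else 8  [with R=-1]  = 3
U = -2·R - 2·Q - 2·W  [with R=-1, Q=-4, W=3]  = 4
Without intervention: Q = -3·P - 2·R - 2  [with P=-2, R=-1]  = 6; W = 3 if R >= -1 else 8  [with R=-1]  = 3; U = -2·R - 2·Q - 2·W  [with R=-1, Q=6, W=3]  = -16.
Change = 4 − (-16) = 20.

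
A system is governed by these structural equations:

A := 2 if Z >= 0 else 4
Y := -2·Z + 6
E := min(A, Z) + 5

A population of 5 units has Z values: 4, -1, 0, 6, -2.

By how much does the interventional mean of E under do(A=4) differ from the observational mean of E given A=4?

Under do(A=4), A's equation is replaced by A=4 for every unit. Per-unit E: 9, 4, 5, 9, 3. Mean = 6.
E[E|A=4] averages over only the 2 units with A=4 (Z = -1, -2): E = 4, 3, mean 3.5.
Difference = 6 − 3.5 = 2.5.

2.5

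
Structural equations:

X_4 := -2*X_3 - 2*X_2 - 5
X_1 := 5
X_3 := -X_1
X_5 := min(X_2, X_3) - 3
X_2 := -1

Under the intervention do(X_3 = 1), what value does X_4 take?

-5

The intervention breaks the incoming arrows to X_3: X_3 := -X_1 no longer applies, and X_3 = 1.
X_4 = -2*X_3 - 2*X_2 - 5  [with X_3=1, X_2=-1]  = -5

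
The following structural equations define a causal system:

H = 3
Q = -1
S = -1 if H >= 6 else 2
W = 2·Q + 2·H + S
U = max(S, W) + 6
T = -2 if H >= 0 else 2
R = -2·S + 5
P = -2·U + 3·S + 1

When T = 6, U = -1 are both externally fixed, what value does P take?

9

Under do(T = 6, U = -1), each intervened variable's structural equation is replaced by its fixed value.
S = -1 if H >= 6 else 2  [with H=3]  = 2
P = -2·U + 3·S + 1  [with U=-1, S=2]  = 9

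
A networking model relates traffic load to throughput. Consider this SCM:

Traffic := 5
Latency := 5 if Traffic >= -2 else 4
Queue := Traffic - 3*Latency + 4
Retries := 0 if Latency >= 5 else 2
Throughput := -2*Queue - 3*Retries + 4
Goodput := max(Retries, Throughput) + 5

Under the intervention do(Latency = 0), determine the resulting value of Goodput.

7

Under do(Latency=0), the mechanism Latency := 5 if Traffic >= -2 else 4 is discarded; Latency is fixed at 0.
Queue = Traffic - 3*Latency + 4  [with Traffic=5, Latency=0]  = 9
Retries = 0 if Latency >= 5 else 2  [with Latency=0]  = 2
Throughput = -2*Queue - 3*Retries + 4  [with Queue=9, Retries=2]  = -20
Goodput = max(Retries, Throughput) + 5  [with Retries=2, Throughput=-20]  = 7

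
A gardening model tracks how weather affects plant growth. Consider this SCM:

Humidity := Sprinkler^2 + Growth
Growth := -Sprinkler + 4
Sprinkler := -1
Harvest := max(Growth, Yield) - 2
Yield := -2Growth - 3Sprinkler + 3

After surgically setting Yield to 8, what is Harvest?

6

Intervening sets Yield = 8 and removes its equation (Yield := -2Growth - 3Sprinkler + 3).
Growth = -Sprinkler + 4  [with Sprinkler=-1]  = 5
Harvest = max(Growth, Yield) - 2  [with Growth=5, Yield=8]  = 6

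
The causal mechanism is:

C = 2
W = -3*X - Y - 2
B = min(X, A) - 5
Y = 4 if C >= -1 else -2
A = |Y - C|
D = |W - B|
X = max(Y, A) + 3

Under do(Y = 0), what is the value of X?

5

Under do(Y=0), the mechanism Y = 4 if C >= -1 else -2 is discarded; Y is fixed at 0.
A = |Y - C|  [with Y=0, C=2]  = 2
X = max(Y, A) + 3  [with Y=0, A=2]  = 5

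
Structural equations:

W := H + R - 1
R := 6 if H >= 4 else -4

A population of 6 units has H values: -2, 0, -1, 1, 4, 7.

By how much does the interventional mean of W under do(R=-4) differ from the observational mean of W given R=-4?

2

The intervention sets R=-4 in all 6 units regardless of H. Recomputing W per unit gives -7, -5, -6, -4, -1, 2; average -3.5.
Observing R=-4 restricts to units where R's equation naturally yields -4: H ∈ {-2, 0, -1, 1}. In that subpopulation W = -7, -5, -6, -4, mean -5.5.
Difference = -3.5 − (-5.5) = 2.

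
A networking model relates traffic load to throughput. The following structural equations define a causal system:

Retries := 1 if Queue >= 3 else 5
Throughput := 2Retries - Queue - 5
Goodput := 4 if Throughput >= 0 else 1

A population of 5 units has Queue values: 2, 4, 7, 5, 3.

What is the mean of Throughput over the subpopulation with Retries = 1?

Conditioning on Retries=1 selects the 4 unit(s) with Queue ∈ {4, 7, 5, 3}. Their Throughput values: -7, -10, -8, -6. Mean = -7.75.

-7.75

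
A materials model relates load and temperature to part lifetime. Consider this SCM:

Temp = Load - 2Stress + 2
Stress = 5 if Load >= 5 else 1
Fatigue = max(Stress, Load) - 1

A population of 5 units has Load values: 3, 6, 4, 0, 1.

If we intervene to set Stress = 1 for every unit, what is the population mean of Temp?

2.8

Under do(Stress=1), Stress's equation is replaced by Stress=1 for every unit. Per-unit Temp: 3, 6, 4, 0, 1. Mean = 2.8.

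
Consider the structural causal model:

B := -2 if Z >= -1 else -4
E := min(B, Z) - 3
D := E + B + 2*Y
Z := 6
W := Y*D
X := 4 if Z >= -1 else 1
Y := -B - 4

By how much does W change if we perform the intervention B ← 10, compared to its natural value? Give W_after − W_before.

188

The intervention breaks the incoming arrows to B: B := -2 if Z >= -1 else -4 no longer applies, and B = 10.
Y = -B - 4  [with B=10]  = -14
E = min(B, Z) - 3  [with B=10, Z=6]  = 3
D = E + B + 2*Y  [with E=3, B=10, Y=-14]  = -15
W = Y*D  [with Y=-14, D=-15]  = 210
Without intervention: B = -2 if Z >= -1 else -4  [with Z=6]  = -2; Y = -B - 4  [with B=-2]  = -2; E = min(B, Z) - 3  [with B=-2, Z=6]  = -5; D = E + B + 2*Y  [with E=-5, B=-2, Y=-2]  = -11; W = Y*D  [with Y=-2, D=-11]  = 22.
Change = 210 − 22 = 188.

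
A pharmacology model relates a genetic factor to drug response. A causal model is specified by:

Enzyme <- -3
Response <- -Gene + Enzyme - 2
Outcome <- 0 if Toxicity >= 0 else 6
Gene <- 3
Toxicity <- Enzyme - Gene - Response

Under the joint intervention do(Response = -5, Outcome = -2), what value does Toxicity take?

The joint intervention fixes Response = -5, Outcome = -2, removing each variable's own equation.
Toxicity = Enzyme - Gene - Response  [with Enzyme=-3, Gene=3, Response=-5]  = -1

-1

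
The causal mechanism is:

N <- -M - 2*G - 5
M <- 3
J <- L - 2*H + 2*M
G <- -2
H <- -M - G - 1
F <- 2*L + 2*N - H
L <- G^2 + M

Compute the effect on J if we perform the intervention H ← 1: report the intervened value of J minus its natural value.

-6

do(H=1) replaces the equation H <- -M - G - 1 with the constant H = 1.
L = G^2 + M  [with G=-2, M=3]  = 7
J = L - 2*H + 2*M  [with L=7, H=1, M=3]  = 11
Without intervention: H = -M - G - 1  [with M=3, G=-2]  = -2; L = G^2 + M  [with G=-2, M=3]  = 7; J = L - 2*H + 2*M  [with L=7, H=-2, M=3]  = 17.
Change = 11 − 17 = -6.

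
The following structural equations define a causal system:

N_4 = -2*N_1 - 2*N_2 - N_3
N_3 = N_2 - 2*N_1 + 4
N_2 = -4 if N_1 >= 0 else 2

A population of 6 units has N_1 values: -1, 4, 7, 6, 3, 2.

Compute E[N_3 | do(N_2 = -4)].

Under do(N_2=-4), N_2's equation is replaced by N_2=-4 for every unit. Per-unit N_3: 2, -8, -14, -12, -6, -4. Mean = -7.

-7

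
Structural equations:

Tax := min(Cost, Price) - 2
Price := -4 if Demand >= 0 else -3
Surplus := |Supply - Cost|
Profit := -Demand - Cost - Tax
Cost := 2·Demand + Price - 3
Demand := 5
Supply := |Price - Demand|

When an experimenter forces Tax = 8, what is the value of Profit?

The intervention breaks the incoming arrows to Tax: Tax := min(Cost, Price) - 2 no longer applies, and Tax = 8.
Price = -4 if Demand >= 0 else -3  [with Demand=5]  = -4
Cost = 2·Demand + Price - 3  [with Demand=5, Price=-4]  = 3
Profit = -Demand - Cost - Tax  [with Demand=5, Cost=3, Tax=8]  = -16

-16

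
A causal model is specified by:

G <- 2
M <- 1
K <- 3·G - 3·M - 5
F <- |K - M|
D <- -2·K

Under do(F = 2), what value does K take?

Under do(F=2), the mechanism F <- |K - M| is discarded; F is fixed at 2.
Since K is not a descendant of the intervened variable, it is unaffected.
K = 3·G - 3·M - 5  [with G=2, M=1]  = -2

-2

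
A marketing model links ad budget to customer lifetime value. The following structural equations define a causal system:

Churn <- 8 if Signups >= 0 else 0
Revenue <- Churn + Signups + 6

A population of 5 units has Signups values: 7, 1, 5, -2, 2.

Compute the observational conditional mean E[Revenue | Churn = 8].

17.75

Conditioning on Churn=8 selects the 4 unit(s) with Signups ∈ {7, 1, 5, 2}. Their Revenue values: 21, 15, 19, 16. Mean = 17.75.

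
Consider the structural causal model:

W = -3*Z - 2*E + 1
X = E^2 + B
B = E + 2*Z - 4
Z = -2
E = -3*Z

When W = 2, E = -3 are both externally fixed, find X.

-2

Setting W = 2, E = -3 by intervention discards those variables' equations.
B = E + 2*Z - 4  [with E=-3, Z=-2]  = -11
X = E^2 + B  [with E=-3, B=-11]  = -2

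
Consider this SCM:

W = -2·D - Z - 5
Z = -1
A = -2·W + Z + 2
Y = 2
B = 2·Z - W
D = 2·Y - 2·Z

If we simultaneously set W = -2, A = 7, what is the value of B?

0

The joint intervention fixes W = -2, A = 7, removing each variable's own equation.
B = 2·Z - W  [with Z=-1, W=-2]  = 0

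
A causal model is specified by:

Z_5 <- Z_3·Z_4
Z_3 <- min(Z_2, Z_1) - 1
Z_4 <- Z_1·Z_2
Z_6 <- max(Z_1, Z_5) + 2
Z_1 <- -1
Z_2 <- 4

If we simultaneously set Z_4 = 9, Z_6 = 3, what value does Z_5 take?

-18

Setting Z_4 = 9, Z_6 = 3 by intervention discards those variables' equations.
Z_3 = min(Z_2, Z_1) - 1  [with Z_2=4, Z_1=-1]  = -2
Z_5 = Z_3·Z_4  [with Z_3=-2, Z_4=9]  = -18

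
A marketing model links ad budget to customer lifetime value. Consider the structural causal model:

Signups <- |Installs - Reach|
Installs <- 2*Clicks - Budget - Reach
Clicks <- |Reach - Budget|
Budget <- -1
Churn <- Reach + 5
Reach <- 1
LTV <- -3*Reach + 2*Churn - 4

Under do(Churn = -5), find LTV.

Intervening sets Churn = -5 and removes its equation (Churn <- Reach + 5).
LTV = -3*Reach + 2*Churn - 4  [with Reach=1, Churn=-5]  = -17

-17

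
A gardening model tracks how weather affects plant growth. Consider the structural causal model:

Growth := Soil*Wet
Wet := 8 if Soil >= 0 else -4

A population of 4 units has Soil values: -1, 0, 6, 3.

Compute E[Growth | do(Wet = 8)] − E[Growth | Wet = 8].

Every unit gets Wet=8 under the intervention. Growth values become -8, 0, 48, 24; E[Growth|do(Wet=8)] = 16.
Observing Wet=8 restricts to units where Wet's equation naturally yields 8: Soil ∈ {0, 6, 3}. In that subpopulation Growth = 0, 48, 24, mean 24.
Difference = 16 − 24 = -8.

-8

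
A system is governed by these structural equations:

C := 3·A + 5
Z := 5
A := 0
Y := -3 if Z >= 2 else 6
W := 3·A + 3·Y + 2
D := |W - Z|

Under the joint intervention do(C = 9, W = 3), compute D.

Setting C = 9, W = 3 by intervention discards those variables' equations.
D = |W - Z|  [with W=3, Z=5]  = 2

2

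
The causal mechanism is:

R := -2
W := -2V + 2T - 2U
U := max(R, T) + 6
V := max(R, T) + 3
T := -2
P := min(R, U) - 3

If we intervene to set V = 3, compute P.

The intervention breaks the incoming arrows to V: V := max(R, T) + 3 no longer applies, and V = 3.
Since P is not a descendant of the intervened variable, it is unaffected.
U = max(R, T) + 6  [with R=-2, T=-2]  = 4
P = min(R, U) - 3  [with R=-2, U=4]  = -5

-5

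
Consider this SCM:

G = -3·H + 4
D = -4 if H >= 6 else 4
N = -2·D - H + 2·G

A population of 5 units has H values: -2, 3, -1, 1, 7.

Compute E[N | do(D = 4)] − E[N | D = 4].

The intervention sets D=4 in all 5 units regardless of H. Recomputing N per unit gives 14, -21, 7, -7, -49; average -11.2.
Observing D=4 restricts to units where D's equation naturally yields 4: H ∈ {-2, 3, -1, 1}. In that subpopulation N = 14, -21, 7, -7, mean -1.75.
Difference = -11.2 − (-1.75) = -9.45.

-9.45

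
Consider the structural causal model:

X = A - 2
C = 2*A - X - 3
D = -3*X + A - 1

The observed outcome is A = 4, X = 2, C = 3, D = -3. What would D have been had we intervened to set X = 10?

-27

Under do(X=10), the mechanism X = A - 2 is discarded; X is fixed at 10.
D = -3*X + A - 1  [with X=10, A=4]  = -27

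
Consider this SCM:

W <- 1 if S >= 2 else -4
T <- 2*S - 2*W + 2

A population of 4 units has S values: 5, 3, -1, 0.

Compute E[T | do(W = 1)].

3.5

Under do(W=1), W's equation is replaced by W=1 for every unit. Per-unit T: 10, 6, -2, 0. Mean = 3.5.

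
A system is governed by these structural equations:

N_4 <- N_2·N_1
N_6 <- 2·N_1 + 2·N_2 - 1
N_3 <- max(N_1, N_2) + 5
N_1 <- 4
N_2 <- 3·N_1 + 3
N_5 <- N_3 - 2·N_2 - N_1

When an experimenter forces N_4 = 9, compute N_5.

Intervening sets N_4 = 9 and removes its equation (N_4 <- N_2·N_1).
No directed path runs from N_4 to N_5, so N_5 keeps its natural value.
N_2 = 3·N_1 + 3  [with N_1=4]  = 15
N_3 = max(N_1, N_2) + 5  [with N_1=4, N_2=15]  = 20
N_5 = N_3 - 2·N_2 - N_1  [with N_3=20, N_2=15, N_1=4]  = -14

-14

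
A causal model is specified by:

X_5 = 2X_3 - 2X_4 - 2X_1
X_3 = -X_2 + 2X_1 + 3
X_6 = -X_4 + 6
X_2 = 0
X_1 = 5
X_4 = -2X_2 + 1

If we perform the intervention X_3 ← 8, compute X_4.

The intervention breaks the incoming arrows to X_3: X_3 = -X_2 + 2X_1 + 3 no longer applies, and X_3 = 8.
X_4 is not downstream of the intervention, so its value is determined by the original equations.
X_4 = -2X_2 + 1  [with X_2=0]  = 1

1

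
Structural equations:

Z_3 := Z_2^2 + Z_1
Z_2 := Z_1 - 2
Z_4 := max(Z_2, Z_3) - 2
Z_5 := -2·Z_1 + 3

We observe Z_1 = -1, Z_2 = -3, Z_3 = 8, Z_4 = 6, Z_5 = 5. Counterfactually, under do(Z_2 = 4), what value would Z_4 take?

Under do(Z_2=4), the mechanism Z_2 := Z_1 - 2 is discarded; Z_2 is fixed at 4.
Z_3 = Z_2^2 + Z_1  [with Z_2=4, Z_1=-1]  = 15
Z_4 = max(Z_2, Z_3) - 2  [with Z_2=4, Z_3=15]  = 13

13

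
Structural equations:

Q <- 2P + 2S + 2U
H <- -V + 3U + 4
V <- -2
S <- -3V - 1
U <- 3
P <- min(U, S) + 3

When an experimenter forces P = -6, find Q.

The intervention breaks the incoming arrows to P: P <- min(U, S) + 3 no longer applies, and P = -6.
S = -3V - 1  [with V=-2]  = 5
Q = 2P + 2S + 2U  [with P=-6, S=5, U=3]  = 4

4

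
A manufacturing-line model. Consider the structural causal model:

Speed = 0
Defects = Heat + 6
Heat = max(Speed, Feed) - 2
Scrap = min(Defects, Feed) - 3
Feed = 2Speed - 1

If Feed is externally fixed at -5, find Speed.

0

Under do(Feed=-5), the mechanism Feed = 2Speed - 1 is discarded; Feed is fixed at -5.
Speed is not downstream of the intervention, so its value is determined by the original equations.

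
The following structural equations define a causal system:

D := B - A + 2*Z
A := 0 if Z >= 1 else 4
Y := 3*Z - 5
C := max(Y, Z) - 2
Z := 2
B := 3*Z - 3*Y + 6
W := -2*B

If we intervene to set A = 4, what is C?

0

Under do(A=4), the mechanism A := 0 if Z >= 1 else 4 is discarded; A is fixed at 4.
Since C is not a descendant of the intervened variable, it is unaffected.
Y = 3*Z - 5  [with Z=2]  = 1
C = max(Y, Z) - 2  [with Y=1, Z=2]  = 0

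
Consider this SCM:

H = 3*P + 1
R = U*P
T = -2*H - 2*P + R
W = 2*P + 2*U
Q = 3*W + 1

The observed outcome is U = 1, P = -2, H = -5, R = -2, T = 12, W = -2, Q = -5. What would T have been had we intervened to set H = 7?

do(H=7) replaces the equation H = 3*P + 1 with the constant H = 7.
R = U*P  [with U=1, P=-2]  = -2
T = -2*H - 2*P + R  [with H=7, P=-2, R=-2]  = -12

-12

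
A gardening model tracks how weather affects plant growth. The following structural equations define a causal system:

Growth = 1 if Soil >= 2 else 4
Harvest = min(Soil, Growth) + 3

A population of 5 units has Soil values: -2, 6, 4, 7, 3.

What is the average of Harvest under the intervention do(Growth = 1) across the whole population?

3.4

Every unit gets Growth=1 under the intervention. Harvest values become 1, 4, 4, 4, 4; E[Harvest|do(Growth=1)] = 3.4.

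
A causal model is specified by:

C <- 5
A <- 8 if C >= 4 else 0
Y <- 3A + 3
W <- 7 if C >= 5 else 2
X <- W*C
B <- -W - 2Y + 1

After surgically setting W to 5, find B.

Under do(W=5), the mechanism W <- 7 if C >= 5 else 2 is discarded; W is fixed at 5.
A = 8 if C >= 4 else 0  [with C=5]  = 8
Y = 3A + 3  [with A=8]  = 27
B = -W - 2Y + 1  [with W=5, Y=27]  = -58

-58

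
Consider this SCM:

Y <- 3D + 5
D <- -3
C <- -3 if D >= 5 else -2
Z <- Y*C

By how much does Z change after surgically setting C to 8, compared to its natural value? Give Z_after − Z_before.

-40

The intervention breaks the incoming arrows to C: C <- -3 if D >= 5 else -2 no longer applies, and C = 8.
Y = 3D + 5  [with D=-3]  = -4
Z = Y*C  [with Y=-4, C=8]  = -32
Without intervention: Y = 3D + 5  [with D=-3]  = -4; C = -3 if D >= 5 else -2  [with D=-3]  = -2; Z = Y*C  [with Y=-4, C=-2]  = 8.
Change = -32 − 8 = -40.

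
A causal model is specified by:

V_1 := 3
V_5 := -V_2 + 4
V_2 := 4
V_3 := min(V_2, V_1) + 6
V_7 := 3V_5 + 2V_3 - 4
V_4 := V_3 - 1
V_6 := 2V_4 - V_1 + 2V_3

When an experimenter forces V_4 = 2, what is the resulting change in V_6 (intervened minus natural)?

Under do(V_4=2), the mechanism V_4 := V_3 - 1 is discarded; V_4 is fixed at 2.
V_3 = min(V_2, V_1) + 6  [with V_2=4, V_1=3]  = 9
V_6 = 2V_4 - V_1 + 2V_3  [with V_4=2, V_1=3, V_3=9]  = 19
Without intervention: V_3 = min(V_2, V_1) + 6  [with V_2=4, V_1=3]  = 9; V_4 = V_3 - 1  [with V_3=9]  = 8; V_6 = 2V_4 - V_1 + 2V_3  [with V_4=8, V_1=3, V_3=9]  = 31.
Change = 19 − 31 = -12.

-12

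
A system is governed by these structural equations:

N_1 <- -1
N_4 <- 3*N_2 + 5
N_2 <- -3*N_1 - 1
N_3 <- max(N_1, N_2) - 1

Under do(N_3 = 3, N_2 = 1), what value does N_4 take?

The joint intervention fixes N_3 = 3, N_2 = 1, removing each variable's own equation.
N_4 = 3*N_2 + 5  [with N_2=1]  = 8

8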